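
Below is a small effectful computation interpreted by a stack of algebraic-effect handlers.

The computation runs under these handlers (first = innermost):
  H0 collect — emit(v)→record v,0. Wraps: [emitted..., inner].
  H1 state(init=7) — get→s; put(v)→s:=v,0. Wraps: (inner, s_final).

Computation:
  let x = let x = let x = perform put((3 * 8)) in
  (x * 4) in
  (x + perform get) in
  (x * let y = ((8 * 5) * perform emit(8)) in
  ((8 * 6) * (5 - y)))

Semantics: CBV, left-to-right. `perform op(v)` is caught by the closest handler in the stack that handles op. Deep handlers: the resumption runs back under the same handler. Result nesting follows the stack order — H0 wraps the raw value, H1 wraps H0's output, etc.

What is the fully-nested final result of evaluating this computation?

Step-by-step:
put(24) @ H1 ⇒ s:=24
get @ H1 ⇒ 24
emit(8) @ H0 ⇒ out+=8
H0 returns [8, 5760]
H1 returns ([8, 5760], 24)
= ([8, 5760], 24)

Answer: ([8, 5760], 24)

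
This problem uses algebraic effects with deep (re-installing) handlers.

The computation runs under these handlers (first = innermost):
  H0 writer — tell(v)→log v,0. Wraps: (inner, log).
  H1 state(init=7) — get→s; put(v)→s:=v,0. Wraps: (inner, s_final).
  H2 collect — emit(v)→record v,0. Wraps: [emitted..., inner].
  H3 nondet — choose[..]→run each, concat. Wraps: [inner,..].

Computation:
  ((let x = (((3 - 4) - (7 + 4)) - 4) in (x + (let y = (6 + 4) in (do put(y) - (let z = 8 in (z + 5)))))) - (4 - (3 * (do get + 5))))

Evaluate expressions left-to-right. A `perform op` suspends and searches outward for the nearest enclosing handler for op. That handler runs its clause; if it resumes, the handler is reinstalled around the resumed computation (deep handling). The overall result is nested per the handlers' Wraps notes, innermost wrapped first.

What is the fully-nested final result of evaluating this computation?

Answer: [[((12, ()), 10)]]

Working:
put(10) @ H1 ⇒ s:=10
get @ H1 ⇒ 10
H0 returns (12, ())
H1 returns ((12, ()), 10)
H2 returns [((12, ()), 10)]
H3 returns [[((12, ()), 10)]]
= [[((12, ()), 10)]]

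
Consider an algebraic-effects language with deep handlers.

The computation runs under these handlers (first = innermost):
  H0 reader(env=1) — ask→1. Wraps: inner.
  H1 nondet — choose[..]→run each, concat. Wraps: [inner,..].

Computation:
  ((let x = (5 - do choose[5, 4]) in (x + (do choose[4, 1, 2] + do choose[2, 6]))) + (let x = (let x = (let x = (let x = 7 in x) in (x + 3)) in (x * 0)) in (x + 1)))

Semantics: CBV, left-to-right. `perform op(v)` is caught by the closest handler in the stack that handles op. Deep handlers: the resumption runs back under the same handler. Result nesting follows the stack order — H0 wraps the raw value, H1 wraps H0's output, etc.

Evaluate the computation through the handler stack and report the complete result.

Step-by-step:
choose[5, 4] @ H1
  branch[0] choose=5:
    choose[4, 1, 2] @ H1
      branch[0] choose=4:
        choose[2, 6] @ H1
          branch[0] choose=2:
            H0 returns 7
            H1 returns [7]
          branch[1] choose=6:
            H0 returns 11
            H1 returns [11]
      branch[1] choose=1:
        choose[2, 6] @ H1
          branch[0] choose=2:
            H0 returns 4
            H1 returns [4]
          branch[1] choose=6:
            H0 returns 8
            H1 returns [8]
      branch[2] choose=2:
        choose[2, 6] @ H1
          branch[0] choose=2:
            H0 returns 5
            H1 returns [5]
          branch[1] choose=6:
            H0 returns 9
            H1 returns [9]
  branch[1] choose=4:
    choose[4, 1, 2] @ H1
      branch[0] choose=4:
        choose[2, 6] @ H1
          branch[0] choose=2:
            H0 returns 8
            H1 returns [8]
          branch[1] choose=6:
            H0 returns 12
            H1 returns [12]
      branch[1] choose=1:
        choose[2, 6] @ H1
          branch[0] choose=2:
            H0 returns 5
            H1 returns [5]
          branch[1] choose=6:
            H0 returns 9
            H1 returns [9]
      branch[2] choose=2:
        choose[2, 6] @ H1
          branch[0] choose=2:
            H0 returns 6
            H1 returns [6]
          branch[1] choose=6:
            H0 returns 10
            H1 returns [10]
= [7, 11, 4, 8, 5, 9, 8, 12, 5, 9, 6, 10]

Answer: [7, 11, 4, 8, 5, 9, 8, 12, 5, 9, 6, 10]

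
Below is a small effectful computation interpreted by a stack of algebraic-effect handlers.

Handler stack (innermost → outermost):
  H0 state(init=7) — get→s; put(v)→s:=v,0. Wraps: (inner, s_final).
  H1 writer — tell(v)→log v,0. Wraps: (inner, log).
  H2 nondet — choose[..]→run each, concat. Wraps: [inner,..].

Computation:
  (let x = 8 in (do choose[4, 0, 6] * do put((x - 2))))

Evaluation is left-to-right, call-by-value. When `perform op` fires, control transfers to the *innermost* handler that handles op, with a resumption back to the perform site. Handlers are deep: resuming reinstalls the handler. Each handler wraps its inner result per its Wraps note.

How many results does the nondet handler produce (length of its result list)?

Step-by-step:
choose[4, 0, 6] @ H2
  branch[0] choose=4:
    put(6) @ H0 ⇒ s:=6
    H0 returns (0, 6)
    H1 returns ((0, 6), ())
    H2 returns [((0, 6), ())]
  branch[1] choose=0:
    put(6) @ H0 ⇒ s:=6
    H0 returns (0, 6)
    H1 returns ((0, 6), ())
    H2 returns [((0, 6), ())]
  branch[2] choose=6:
    put(6) @ H0 ⇒ s:=6
    H0 returns (0, 6)
    H1 returns ((0, 6), ())
    H2 returns [((0, 6), ())]
= [((0, 6), ()), ((0, 6), ()), ((0, 6), ())]

Answer: 3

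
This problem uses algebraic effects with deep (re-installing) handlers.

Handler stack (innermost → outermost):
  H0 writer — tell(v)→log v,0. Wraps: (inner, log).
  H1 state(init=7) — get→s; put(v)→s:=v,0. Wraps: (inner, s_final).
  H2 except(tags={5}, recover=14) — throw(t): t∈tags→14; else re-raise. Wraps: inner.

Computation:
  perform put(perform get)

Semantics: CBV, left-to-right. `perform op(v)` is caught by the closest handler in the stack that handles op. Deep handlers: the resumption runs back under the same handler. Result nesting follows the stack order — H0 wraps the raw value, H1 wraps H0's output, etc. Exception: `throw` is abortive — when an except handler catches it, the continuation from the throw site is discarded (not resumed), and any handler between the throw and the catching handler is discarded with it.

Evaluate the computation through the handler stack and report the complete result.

Step-by-step:
get @ H1 ⇒ 7
put(7) @ H1 ⇒ s:=7
H0 returns (0, ())
H1 returns ((0, ()), 7)
H2 returns ((0, ()), 7)
= ((0, ()), 7)

Answer: ((0, ()), 7)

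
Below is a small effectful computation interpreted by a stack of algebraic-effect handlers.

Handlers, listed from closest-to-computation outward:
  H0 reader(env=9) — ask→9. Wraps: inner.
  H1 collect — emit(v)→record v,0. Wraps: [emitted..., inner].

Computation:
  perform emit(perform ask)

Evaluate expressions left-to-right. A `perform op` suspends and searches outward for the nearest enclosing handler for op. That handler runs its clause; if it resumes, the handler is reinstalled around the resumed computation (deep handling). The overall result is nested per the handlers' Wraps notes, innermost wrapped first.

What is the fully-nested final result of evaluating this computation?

Answer: [9, 0]

Step-by-step:
ask @ H0 ⇒ 9
emit(9) @ H1 ⇒ out+=9
H0 returns 0
H1 returns [9, 0]
= [9, 0]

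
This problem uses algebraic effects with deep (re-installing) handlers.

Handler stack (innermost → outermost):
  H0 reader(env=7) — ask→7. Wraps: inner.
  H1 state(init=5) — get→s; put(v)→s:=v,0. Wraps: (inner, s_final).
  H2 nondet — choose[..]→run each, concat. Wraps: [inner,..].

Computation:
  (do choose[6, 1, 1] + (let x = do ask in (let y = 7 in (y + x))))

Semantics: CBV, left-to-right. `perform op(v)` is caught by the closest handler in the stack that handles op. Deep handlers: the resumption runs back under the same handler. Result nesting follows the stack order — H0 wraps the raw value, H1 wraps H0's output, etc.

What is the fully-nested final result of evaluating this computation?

Answer: [(20, 5), (15, 5), (15, 5)]

Evaluation trace:
choose[6, 1, 1] @ H2
  branch[0] choose=6:
    ask @ H0 ⇒ 7
    H0 returns 20
    H1 returns (20, 5)
    H2 returns [(20, 5)]
  branch[1] choose=1:
    ask @ H0 ⇒ 7
    H0 returns 15
    H1 returns (15, 5)
    H2 returns [(15, 5)]
  branch[2] choose=1:
    ask @ H0 ⇒ 7
    H0 returns 15
    H1 returns (15, 5)
    H2 returns [(15, 5)]
= [(20, 5), (15, 5), (15, 5)]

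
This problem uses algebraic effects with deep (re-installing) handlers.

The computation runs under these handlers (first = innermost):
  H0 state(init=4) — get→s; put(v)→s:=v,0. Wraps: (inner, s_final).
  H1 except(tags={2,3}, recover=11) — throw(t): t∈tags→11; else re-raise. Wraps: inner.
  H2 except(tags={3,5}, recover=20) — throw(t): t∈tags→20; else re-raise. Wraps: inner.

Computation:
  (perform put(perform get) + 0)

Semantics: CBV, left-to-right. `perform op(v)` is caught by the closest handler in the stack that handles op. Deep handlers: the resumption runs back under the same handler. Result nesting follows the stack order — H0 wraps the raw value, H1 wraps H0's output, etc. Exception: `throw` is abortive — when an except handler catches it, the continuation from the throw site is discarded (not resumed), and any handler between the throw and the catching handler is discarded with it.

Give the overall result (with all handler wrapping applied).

Answer: (0, 4)

Evaluation trace:
get @ H0 ⇒ 4
put(4) @ H0 ⇒ s:=4
H0 returns (0, 4)
H1 returns (0, 4)
H2 returns (0, 4)
= (0, 4)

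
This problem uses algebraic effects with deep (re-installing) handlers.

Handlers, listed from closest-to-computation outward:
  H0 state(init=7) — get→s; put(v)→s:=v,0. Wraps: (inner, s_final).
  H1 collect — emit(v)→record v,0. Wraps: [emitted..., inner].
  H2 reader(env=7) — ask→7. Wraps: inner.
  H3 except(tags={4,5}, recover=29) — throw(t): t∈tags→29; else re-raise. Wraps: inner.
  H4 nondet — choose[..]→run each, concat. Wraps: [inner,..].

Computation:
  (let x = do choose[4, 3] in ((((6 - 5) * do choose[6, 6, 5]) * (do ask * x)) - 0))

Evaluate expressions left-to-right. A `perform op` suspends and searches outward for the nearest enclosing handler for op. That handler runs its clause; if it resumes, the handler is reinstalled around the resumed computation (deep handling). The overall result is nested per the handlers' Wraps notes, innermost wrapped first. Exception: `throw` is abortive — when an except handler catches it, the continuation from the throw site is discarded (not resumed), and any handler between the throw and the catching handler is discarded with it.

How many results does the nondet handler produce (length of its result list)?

Answer: 6

Step-by-step:
choose[4, 3] @ H4
  branch[0] choose=4:
    choose[6, 6, 5] @ H4
      branch[0] choose=6:
        ask @ H2 ⇒ 7
        H0 returns (168, 7)
        H1 returns [(168, 7)]
        H2 returns [(168, 7)]
        H3 returns [(168, 7)]
        H4 returns [[(168, 7)]]
      branch[1] choose=6:
        ask @ H2 ⇒ 7
        H0 returns (168, 7)
        H1 returns [(168, 7)]
        H2 returns [(168, 7)]
        H3 returns [(168, 7)]
        H4 returns [[(168, 7)]]
      branch[2] choose=5:
        ask @ H2 ⇒ 7
        H0 returns (140, 7)
        H1 returns [(140, 7)]
        H2 returns [(140, 7)]
        H3 returns [(140, 7)]
        H4 returns [[(140, 7)]]
  branch[1] choose=3:
    choose[6, 6, 5] @ H4
      branch[0] choose=6:
        ask @ H2 ⇒ 7
        H0 returns (126, 7)
        H1 returns [(126, 7)]
        H2 returns [(126, 7)]
        H3 returns [(126, 7)]
        H4 returns [[(126, 7)]]
      branch[1] choose=6:
        ask @ H2 ⇒ 7
        H0 returns (126, 7)
        H1 returns [(126, 7)]
        H2 returns [(126, 7)]
        H3 returns [(126, 7)]
        H4 returns [[(126, 7)]]
      branch[2] choose=5:
        ask @ H2 ⇒ 7
        H0 returns (105, 7)
        H1 returns [(105, 7)]
        H2 returns [(105, 7)]
        H3 returns [(105, 7)]
        H4 returns [[(105, 7)]]
= [[(168, 7)], [(168, 7)], [(140, 7)], [(126, 7)], [(126, 7)], [(105, 7)]]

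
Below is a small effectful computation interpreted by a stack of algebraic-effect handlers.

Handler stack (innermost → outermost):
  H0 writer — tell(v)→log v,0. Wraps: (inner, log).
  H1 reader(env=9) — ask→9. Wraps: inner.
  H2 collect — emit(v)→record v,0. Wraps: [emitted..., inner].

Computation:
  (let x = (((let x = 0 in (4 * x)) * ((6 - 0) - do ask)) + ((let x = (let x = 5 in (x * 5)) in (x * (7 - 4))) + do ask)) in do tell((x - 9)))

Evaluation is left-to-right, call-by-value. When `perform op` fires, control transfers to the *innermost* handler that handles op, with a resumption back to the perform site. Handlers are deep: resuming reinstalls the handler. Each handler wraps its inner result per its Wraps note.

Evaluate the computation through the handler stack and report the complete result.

Step-by-step:
ask @ H1 ⇒ 9
ask @ H1 ⇒ 9
tell(75) @ H0 ⇒ log+=75
H0 returns (0, (75))
H1 returns (0, (75))
H2 returns [(0, (75))]
= [(0, (75))]

Answer: [(0, (75))]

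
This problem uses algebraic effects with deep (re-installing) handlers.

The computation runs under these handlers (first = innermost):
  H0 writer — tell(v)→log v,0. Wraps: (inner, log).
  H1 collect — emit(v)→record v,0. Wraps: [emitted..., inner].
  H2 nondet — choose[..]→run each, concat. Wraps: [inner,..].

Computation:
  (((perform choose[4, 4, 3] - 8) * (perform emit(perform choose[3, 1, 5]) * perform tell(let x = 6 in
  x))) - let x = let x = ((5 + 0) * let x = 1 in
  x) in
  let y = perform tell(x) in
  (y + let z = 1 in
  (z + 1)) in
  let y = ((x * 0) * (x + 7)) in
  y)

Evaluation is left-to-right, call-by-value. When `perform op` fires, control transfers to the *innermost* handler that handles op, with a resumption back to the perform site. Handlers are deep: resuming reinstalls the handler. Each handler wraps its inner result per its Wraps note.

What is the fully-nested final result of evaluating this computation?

Evaluation trace:
choose[4, 4, 3] @ H2
  branch[0] choose=4:
    choose[3, 1, 5] @ H2
      branch[0] choose=3:
        emit(3) @ H1 ⇒ out+=3
        tell(6) @ H0 ⇒ log+=6
        tell(5) @ H0 ⇒ log+=5
        H0 returns (0, (6, 5))
        H1 returns [3, (0, (6, 5))]
        H2 returns [[3, (0, (6, 5))]]
      branch[1] choose=1:
        emit(1) @ H1 ⇒ out+=1
        tell(6) @ H0 ⇒ log+=6
        tell(5) @ H0 ⇒ log+=5
        H0 returns (0, (6, 5))
        H1 returns [1, (0, (6, 5))]
        H2 returns [[1, (0, (6, 5))]]
      branch[2] choose=5:
        emit(5) @ H1 ⇒ out+=5
        tell(6) @ H0 ⇒ log+=6
        tell(5) @ H0 ⇒ log+=5
        H0 returns (0, (6, 5))
        H1 returns [5, (0, (6, 5))]
        H2 returns [[5, (0, (6, 5))]]
  branch[1] choose=4:
    choose[3, 1, 5] @ H2
      branch[0] choose=3:
        emit(3) @ H1 ⇒ out+=3
        tell(6) @ H0 ⇒ log+=6
        tell(5) @ H0 ⇒ log+=5
        H0 returns (0, (6, 5))
        H1 returns [3, (0, (6, 5))]
        H2 returns [[3, (0, (6, 5))]]
      branch[1] choose=1:
        emit(1) @ H1 ⇒ out+=1
        tell(6) @ H0 ⇒ log+=6
        tell(5) @ H0 ⇒ log+=5
        H0 returns (0, (6, 5))
        H1 returns [1, (0, (6, 5))]
        H2 returns [[1, (0, (6, 5))]]
      branch[2] choose=5:
        emit(5) @ H1 ⇒ out+=5
        tell(6) @ H0 ⇒ log+=6
        tell(5) @ H0 ⇒ log+=5
        H0 returns (0, (6, 5))
        H1 returns [5, (0, (6, 5))]
        H2 returns [[5, (0, (6, 5))]]
  branch[2] choose=3:
    choose[3, 1, 5] @ H2
      branch[0] choose=3:
        emit(3) @ H1 ⇒ out+=3
        tell(6) @ H0 ⇒ log+=6
        tell(5) @ H0 ⇒ log+=5
        H0 returns (0, (6, 5))
        H1 returns [3, (0, (6, 5))]
        H2 returns [[3, (0, (6, 5))]]
      branch[1] choose=1:
        emit(1) @ H1 ⇒ out+=1
        tell(6) @ H0 ⇒ log+=6
        tell(5) @ H0 ⇒ log+=5
        H0 returns (0, (6, 5))
        H1 returns [1, (0, (6, 5))]
        H2 returns [[1, (0, (6, 5))]]
      branch[2] choose=5:
        emit(5) @ H1 ⇒ out+=5
        tell(6) @ H0 ⇒ log+=6
        tell(5) @ H0 ⇒ log+=5
        H0 returns (0, (6, 5))
        H1 returns [5, (0, (6, 5))]
        H2 returns [[5, (0, (6, 5))]]
= [[3, (0, (6, 5))], [1, (0, (6, 5))], [5, (0, (6, 5))], [3, (0, (6, 5))], [1, (0, (6, 5))], [5, (0, (6, 5))], [3, (0, (6, 5))], [1, (0, (6, 5))], [5, (0, (6, 5))]]

Answer: [[3, (0, (6, 5))], [1, (0, (6, 5))], [5, (0, (6, 5))], [3, (0, (6, 5))], [1, (0, (6, 5))], [5, (0, (6, 5))], [3, (0, (6, 5))], [1, (0, (6, 5))], [5, (0, (6, 5))]]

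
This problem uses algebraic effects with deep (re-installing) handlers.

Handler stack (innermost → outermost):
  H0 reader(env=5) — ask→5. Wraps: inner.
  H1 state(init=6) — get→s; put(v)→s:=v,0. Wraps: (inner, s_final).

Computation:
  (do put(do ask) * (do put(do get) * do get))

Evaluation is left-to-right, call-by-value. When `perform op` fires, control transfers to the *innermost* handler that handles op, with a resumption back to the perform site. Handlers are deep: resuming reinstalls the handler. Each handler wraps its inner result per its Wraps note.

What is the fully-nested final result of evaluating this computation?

Answer: (0, 5)

Evaluation trace:
ask @ H0 ⇒ 5
put(5) @ H1 ⇒ s:=5
get @ H1 ⇒ 5
put(5) @ H1 ⇒ s:=5
get @ H1 ⇒ 5
H0 returns 0
H1 returns (0, 5)
= (0, 5)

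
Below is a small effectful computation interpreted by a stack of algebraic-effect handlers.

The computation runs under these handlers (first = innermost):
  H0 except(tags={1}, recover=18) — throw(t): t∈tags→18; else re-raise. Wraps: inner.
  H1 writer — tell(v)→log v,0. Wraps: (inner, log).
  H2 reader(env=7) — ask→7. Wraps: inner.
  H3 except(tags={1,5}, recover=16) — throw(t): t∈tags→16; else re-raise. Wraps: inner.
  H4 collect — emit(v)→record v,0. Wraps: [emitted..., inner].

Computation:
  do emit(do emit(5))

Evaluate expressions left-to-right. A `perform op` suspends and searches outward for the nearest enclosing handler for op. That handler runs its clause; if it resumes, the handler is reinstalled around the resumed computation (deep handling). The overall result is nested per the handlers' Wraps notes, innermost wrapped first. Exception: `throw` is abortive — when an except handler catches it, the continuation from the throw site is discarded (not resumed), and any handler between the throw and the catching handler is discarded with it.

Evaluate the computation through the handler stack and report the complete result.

Answer: [5, 0, (0, ())]

Evaluation trace:
emit(5) @ H4 ⇒ out+=5
emit(0) @ H4 ⇒ out+=0
H0 returns 0
H1 returns (0, ())
H2 returns (0, ())
H3 returns (0, ())
H4 returns [5, 0, (0, ())]
= [5, 0, (0, ())]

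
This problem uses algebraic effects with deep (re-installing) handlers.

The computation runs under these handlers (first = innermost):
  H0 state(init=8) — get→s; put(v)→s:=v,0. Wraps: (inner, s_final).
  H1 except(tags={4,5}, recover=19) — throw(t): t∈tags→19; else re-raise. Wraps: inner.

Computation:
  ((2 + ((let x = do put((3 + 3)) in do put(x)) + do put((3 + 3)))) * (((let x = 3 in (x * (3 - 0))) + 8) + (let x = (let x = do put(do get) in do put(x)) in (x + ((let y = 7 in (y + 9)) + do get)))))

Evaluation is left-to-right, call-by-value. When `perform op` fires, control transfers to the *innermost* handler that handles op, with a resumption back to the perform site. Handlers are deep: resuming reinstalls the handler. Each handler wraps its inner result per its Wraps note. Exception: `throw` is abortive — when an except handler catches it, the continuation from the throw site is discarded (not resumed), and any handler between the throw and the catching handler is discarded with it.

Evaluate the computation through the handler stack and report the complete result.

Answer: (66, 0)

Evaluation trace:
put(6) @ H0 ⇒ s:=6
put(0) @ H0 ⇒ s:=0
put(6) @ H0 ⇒ s:=6
get @ H0 ⇒ 6
put(6) @ H0 ⇒ s:=6
put(0) @ H0 ⇒ s:=0
get @ H0 ⇒ 0
H0 returns (66, 0)
H1 returns (66, 0)
= (66, 0)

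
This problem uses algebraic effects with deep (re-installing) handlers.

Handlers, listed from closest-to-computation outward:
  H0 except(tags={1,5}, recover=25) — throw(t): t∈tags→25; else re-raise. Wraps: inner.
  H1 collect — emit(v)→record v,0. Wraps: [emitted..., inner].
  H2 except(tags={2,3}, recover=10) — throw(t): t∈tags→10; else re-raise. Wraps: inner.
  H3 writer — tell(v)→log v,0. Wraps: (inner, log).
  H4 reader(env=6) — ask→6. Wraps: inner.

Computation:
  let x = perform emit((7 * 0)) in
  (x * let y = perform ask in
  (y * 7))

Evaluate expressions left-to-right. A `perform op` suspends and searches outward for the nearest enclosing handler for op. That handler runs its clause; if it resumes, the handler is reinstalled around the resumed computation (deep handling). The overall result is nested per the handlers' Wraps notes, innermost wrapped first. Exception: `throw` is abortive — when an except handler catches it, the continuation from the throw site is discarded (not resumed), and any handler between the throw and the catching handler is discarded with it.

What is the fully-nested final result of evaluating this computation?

Answer: ([0, 0], ())

Step-by-step:
emit(0) @ H1 ⇒ out+=0
ask @ H4 ⇒ 6
H0 returns 0
H1 returns [0, 0]
H2 returns [0, 0]
H3 returns ([0, 0], ())
H4 returns ([0, 0], ())
= ([0, 0], ())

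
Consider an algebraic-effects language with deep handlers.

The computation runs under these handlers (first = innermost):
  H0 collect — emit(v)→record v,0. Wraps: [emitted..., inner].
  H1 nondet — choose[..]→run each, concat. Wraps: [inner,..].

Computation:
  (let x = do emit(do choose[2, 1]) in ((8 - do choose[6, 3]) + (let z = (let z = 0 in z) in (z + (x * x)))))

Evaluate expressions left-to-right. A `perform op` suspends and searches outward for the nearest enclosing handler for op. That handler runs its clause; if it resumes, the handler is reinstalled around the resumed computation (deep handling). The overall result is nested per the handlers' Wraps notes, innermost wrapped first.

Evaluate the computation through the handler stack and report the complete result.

Answer: [[2, 2], [2, 5], [1, 2], [1, 5]]

Working:
choose[2, 1] @ H1
  branch[0] choose=2:
    emit(2) @ H0 ⇒ out+=2
    choose[6, 3] @ H1
      branch[0] choose=6:
        H0 returns [2, 2]
        H1 returns [[2, 2]]
      branch[1] choose=3:
        H0 returns [2, 5]
        H1 returns [[2, 5]]
  branch[1] choose=1:
    emit(1) @ H0 ⇒ out+=1
    choose[6, 3] @ H1
      branch[0] choose=6:
        H0 returns [1, 2]
        H1 returns [[1, 2]]
      branch[1] choose=3:
        H0 returns [1, 5]
        H1 returns [[1, 5]]
= [[2, 2], [2, 5], [1, 2], [1, 5]]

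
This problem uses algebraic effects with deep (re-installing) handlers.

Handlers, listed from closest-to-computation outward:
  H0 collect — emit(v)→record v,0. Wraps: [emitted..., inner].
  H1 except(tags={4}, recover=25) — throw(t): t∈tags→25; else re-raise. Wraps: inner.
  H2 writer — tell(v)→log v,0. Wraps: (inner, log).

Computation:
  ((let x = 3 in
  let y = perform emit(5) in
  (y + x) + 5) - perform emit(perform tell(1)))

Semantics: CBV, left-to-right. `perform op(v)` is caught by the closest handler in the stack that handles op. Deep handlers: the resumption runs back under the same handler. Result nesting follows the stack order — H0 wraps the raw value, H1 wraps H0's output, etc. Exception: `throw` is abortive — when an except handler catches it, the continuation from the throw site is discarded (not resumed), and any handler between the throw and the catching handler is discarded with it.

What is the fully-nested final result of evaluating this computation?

Answer: ([5, 0, 8], (1))

Evaluation trace:
emit(5) @ H0 ⇒ out+=5
tell(1) @ H2 ⇒ log+=1
emit(0) @ H0 ⇒ out+=0
H0 returns [5, 0, 8]
H1 returns [5, 0, 8]
H2 returns ([5, 0, 8], (1))
= ([5, 0, 8], (1))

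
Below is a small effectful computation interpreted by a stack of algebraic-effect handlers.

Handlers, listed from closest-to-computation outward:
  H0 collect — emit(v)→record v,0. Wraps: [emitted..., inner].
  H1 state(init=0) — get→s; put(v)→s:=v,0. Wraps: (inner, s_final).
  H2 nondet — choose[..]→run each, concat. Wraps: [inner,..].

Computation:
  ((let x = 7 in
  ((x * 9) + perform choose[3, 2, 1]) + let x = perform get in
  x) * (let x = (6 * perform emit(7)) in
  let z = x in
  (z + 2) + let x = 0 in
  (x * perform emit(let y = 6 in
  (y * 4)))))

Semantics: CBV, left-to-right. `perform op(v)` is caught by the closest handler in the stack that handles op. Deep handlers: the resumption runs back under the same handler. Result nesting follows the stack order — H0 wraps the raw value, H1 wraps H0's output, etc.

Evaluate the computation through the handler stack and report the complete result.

Answer: [([7, 24, 132], 0), ([7, 24, 130], 0), ([7, 24, 128], 0)]

Working:
choose[3, 2, 1] @ H2
  branch[0] choose=3:
    get @ H1 ⇒ 0
    emit(7) @ H0 ⇒ out+=7
    emit(24) @ H0 ⇒ out+=24
    H0 returns [7, 24, 132]
    H1 returns ([7, 24, 132], 0)
    H2 returns [([7, 24, 132], 0)]
  branch[1] choose=2:
    get @ H1 ⇒ 0
    emit(7) @ H0 ⇒ out+=7
    emit(24) @ H0 ⇒ out+=24
    H0 returns [7, 24, 130]
    H1 returns ([7, 24, 130], 0)
    H2 returns [([7, 24, 130], 0)]
  branch[2] choose=1:
    get @ H1 ⇒ 0
    emit(7) @ H0 ⇒ out+=7
    emit(24) @ H0 ⇒ out+=24
    H0 returns [7, 24, 128]
    H1 returns ([7, 24, 128], 0)
    H2 returns [([7, 24, 128], 0)]
= [([7, 24, 132], 0), ([7, 24, 130], 0), ([7, 24, 128], 0)]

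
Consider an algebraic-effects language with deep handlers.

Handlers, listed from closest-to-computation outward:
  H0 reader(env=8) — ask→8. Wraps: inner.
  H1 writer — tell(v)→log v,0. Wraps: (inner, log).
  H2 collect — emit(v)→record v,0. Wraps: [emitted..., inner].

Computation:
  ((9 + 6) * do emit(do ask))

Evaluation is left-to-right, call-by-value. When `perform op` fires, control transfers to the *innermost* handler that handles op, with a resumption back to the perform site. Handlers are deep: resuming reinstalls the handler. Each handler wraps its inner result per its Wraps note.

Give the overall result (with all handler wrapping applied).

Working:
ask @ H0 ⇒ 8
emit(8) @ H2 ⇒ out+=8
H0 returns 0
H1 returns (0, ())
H2 returns [8, (0, ())]
= [8, (0, ())]

Answer: [8, (0, ())]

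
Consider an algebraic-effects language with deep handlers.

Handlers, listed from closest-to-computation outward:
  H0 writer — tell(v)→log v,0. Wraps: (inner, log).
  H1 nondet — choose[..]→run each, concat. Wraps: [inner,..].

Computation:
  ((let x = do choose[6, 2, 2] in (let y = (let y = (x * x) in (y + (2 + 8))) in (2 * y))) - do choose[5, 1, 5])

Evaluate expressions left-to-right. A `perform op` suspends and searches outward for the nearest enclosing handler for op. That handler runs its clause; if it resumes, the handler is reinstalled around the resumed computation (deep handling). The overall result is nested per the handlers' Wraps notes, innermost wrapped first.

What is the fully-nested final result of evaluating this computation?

Step-by-step:
choose[6, 2, 2] @ H1
  branch[0] choose=6:
    choose[5, 1, 5] @ H1
      branch[0] choose=5:
        H0 returns (87, ())
        H1 returns [(87, ())]
      branch[1] choose=1:
        H0 returns (91, ())
        H1 returns [(91, ())]
      branch[2] choose=5:
        H0 returns (87, ())
        H1 returns [(87, ())]
  branch[1] choose=2:
    choose[5, 1, 5] @ H1
      branch[0] choose=5:
        H0 returns (23, ())
        H1 returns [(23, ())]
      branch[1] choose=1:
        H0 returns (27, ())
        H1 returns [(27, ())]
      branch[2] choose=5:
        H0 returns (23, ())
        H1 returns [(23, ())]
  branch[2] choose=2:
    choose[5, 1, 5] @ H1
      branch[0] choose=5:
        H0 returns (23, ())
        H1 returns [(23, ())]
      branch[1] choose=1:
        H0 returns (27, ())
        H1 returns [(27, ())]
      branch[2] choose=5:
        H0 returns (23, ())
        H1 returns [(23, ())]
= [(87, ()), (91, ()), (87, ()), (23, ()), (27, ()), (23, ()), (23, ()), (27, ()), (23, ())]

Answer: [(87, ()), (91, ()), (87, ()), (23, ()), (27, ()), (23, ()), (23, ()), (27, ()), (23, ())]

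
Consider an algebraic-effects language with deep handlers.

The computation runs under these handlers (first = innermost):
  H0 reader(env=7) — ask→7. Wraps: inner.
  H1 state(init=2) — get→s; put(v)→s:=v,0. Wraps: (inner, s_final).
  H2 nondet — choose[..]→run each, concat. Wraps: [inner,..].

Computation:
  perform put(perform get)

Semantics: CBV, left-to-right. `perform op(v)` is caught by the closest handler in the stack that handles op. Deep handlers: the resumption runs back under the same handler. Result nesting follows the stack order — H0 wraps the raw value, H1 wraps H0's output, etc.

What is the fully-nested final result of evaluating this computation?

Answer: [(0, 2)]

Evaluation trace:
get @ H1 ⇒ 2
put(2) @ H1 ⇒ s:=2
H0 returns 0
H1 returns (0, 2)
H2 returns [(0, 2)]
= [(0, 2)]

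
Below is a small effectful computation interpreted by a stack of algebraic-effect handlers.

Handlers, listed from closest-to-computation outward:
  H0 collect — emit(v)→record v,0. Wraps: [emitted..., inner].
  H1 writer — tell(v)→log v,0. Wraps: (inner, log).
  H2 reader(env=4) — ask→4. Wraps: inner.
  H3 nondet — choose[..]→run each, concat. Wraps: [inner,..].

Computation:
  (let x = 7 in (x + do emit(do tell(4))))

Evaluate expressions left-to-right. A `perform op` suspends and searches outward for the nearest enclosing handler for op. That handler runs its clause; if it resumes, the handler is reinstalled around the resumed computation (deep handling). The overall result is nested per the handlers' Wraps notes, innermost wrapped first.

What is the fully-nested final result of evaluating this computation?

Evaluation trace:
tell(4) @ H1 ⇒ log+=4
emit(0) @ H0 ⇒ out+=0
H0 returns [0, 7]
H1 returns ([0, 7], (4))
H2 returns ([0, 7], (4))
H3 returns [([0, 7], (4))]
= [([0, 7], (4))]

Answer: [([0, 7], (4))]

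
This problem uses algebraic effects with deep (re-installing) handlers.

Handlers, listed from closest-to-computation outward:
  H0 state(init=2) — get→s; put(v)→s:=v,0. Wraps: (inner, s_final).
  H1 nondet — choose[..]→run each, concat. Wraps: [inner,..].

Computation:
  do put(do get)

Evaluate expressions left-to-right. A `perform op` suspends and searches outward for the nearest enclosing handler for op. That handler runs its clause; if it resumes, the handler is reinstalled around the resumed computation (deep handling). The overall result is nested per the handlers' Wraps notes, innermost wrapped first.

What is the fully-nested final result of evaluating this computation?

Answer: [(0, 2)]

Evaluation trace:
get @ H0 ⇒ 2
put(2) @ H0 ⇒ s:=2
H0 returns (0, 2)
H1 returns [(0, 2)]
= [(0, 2)]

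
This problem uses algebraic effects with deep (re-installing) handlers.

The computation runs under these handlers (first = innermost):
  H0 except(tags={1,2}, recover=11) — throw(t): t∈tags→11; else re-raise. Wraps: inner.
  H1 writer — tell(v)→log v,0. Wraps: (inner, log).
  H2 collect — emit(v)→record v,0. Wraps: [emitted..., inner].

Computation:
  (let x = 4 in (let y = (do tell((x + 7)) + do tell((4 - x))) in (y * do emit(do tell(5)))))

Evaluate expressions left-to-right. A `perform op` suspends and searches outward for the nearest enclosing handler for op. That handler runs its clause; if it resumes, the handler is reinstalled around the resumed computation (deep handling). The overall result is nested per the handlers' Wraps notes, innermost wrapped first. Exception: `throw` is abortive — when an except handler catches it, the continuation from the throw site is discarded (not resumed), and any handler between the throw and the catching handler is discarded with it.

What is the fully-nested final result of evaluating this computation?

Answer: [0, (0, (11, 0, 5))]

Evaluation trace:
tell(11) @ H1 ⇒ log+=11
tell(0) @ H1 ⇒ log+=0
tell(5) @ H1 ⇒ log+=5
emit(0) @ H2 ⇒ out+=0
H0 returns 0
H1 returns (0, (11, 0, 5))
H2 returns [0, (0, (11, 0, 5))]
= [0, (0, (11, 0, 5))]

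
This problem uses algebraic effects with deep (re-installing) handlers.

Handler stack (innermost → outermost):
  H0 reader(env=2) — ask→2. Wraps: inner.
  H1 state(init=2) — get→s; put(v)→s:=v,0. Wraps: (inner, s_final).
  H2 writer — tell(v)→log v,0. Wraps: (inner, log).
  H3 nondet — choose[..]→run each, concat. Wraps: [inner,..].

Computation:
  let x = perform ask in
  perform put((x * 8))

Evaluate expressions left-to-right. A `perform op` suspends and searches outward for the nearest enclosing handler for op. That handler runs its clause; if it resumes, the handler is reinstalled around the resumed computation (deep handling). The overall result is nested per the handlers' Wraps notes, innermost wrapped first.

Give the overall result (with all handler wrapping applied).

Answer: [((0, 16), ())]

Working:
ask @ H0 ⇒ 2
put(16) @ H1 ⇒ s:=16
H0 returns 0
H1 returns (0, 16)
H2 returns ((0, 16), ())
H3 returns [((0, 16), ())]
= [((0, 16), ())]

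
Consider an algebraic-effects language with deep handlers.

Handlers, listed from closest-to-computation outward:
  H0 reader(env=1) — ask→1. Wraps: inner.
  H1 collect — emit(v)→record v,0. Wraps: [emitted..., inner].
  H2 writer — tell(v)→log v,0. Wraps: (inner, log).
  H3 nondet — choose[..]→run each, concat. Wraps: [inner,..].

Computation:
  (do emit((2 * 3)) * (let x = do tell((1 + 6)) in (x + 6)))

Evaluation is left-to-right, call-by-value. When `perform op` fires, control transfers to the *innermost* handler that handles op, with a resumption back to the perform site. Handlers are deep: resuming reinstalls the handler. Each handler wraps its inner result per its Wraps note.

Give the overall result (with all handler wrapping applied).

Step-by-step:
emit(6) @ H1 ⇒ out+=6
tell(7) @ H2 ⇒ log+=7
H0 returns 0
H1 returns [6, 0]
H2 returns ([6, 0], (7))
H3 returns [([6, 0], (7))]
= [([6, 0], (7))]

Answer: [([6, 0], (7))]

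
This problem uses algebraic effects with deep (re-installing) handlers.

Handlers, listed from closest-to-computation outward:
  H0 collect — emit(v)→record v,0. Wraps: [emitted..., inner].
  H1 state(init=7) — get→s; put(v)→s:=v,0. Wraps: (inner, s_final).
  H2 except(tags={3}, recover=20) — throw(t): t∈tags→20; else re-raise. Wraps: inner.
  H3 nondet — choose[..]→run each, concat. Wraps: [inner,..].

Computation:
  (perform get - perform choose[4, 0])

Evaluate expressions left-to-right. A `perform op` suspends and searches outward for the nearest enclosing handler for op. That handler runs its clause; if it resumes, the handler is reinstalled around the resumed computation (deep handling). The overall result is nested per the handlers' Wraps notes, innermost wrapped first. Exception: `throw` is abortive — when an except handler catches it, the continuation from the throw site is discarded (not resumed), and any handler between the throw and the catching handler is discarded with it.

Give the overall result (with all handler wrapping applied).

Working:
get @ H1 ⇒ 7
choose[4, 0] @ H3
  branch[0] choose=4:
    H0 returns [3]
    H1 returns ([3], 7)
    H2 returns ([3], 7)
    H3 returns [([3], 7)]
  branch[1] choose=0:
    H0 returns [7]
    H1 returns ([7], 7)
    H2 returns ([7], 7)
    H3 returns [([7], 7)]
= [([3], 7), ([7], 7)]

Answer: [([3], 7), ([7], 7)]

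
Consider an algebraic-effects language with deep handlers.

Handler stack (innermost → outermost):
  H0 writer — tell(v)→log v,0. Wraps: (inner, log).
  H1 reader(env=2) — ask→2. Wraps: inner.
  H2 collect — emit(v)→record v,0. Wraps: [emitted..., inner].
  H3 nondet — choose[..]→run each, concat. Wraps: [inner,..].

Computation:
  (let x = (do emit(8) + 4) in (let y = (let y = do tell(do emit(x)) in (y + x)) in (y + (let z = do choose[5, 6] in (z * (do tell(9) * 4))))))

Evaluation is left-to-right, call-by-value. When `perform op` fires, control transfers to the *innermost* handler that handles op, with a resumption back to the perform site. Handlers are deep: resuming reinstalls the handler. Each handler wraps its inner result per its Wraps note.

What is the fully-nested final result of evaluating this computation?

Working:
emit(8) @ H2 ⇒ out+=8
emit(4) @ H2 ⇒ out+=4
tell(0) @ H0 ⇒ log+=0
choose[5, 6] @ H3
  branch[0] choose=5:
    tell(9) @ H0 ⇒ log+=9
    H0 returns (4, (0, 9))
    H1 returns (4, (0, 9))
    H2 returns [8, 4, (4, (0, 9))]
    H3 returns [[8, 4, (4, (0, 9))]]
  branch[1] choose=6:
    tell(9) @ H0 ⇒ log+=9
    H0 returns (4, (0, 9))
    H1 returns (4, (0, 9))
    H2 returns [8, 4, (4, (0, 9))]
    H3 returns [[8, 4, (4, (0, 9))]]
= [[8, 4, (4, (0, 9))], [8, 4, (4, (0, 9))]]

Answer: [[8, 4, (4, (0, 9))], [8, 4, (4, (0, 9))]]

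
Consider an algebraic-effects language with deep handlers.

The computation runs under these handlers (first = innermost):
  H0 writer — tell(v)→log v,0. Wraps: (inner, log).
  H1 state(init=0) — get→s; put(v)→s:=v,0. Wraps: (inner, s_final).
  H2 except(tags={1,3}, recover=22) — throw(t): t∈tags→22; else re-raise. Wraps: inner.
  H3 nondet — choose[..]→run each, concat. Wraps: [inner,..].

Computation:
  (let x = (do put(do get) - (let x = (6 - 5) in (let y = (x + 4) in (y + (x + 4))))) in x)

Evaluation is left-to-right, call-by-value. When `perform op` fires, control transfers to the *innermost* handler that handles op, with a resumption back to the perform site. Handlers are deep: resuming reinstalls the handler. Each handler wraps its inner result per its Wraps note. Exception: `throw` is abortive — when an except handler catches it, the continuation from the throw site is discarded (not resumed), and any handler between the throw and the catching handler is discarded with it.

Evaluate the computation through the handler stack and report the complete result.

Answer: [((-10, ()), 0)]

Evaluation trace:
get @ H1 ⇒ 0
put(0) @ H1 ⇒ s:=0
H0 returns (-10, ())
H1 returns ((-10, ()), 0)
H2 returns ((-10, ()), 0)
H3 returns [((-10, ()), 0)]
= [((-10, ()), 0)]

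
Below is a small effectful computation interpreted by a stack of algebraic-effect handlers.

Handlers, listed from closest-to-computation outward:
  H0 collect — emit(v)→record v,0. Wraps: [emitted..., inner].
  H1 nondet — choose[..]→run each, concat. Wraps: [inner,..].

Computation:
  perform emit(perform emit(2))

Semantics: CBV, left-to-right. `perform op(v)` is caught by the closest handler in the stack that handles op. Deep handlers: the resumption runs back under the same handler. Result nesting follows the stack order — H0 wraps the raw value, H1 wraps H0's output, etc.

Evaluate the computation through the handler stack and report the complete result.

Answer: [[2, 0, 0]]

Evaluation trace:
emit(2) @ H0 ⇒ out+=2
emit(0) @ H0 ⇒ out+=0
H0 returns [2, 0, 0]
H1 returns [[2, 0, 0]]
= [[2, 0, 0]]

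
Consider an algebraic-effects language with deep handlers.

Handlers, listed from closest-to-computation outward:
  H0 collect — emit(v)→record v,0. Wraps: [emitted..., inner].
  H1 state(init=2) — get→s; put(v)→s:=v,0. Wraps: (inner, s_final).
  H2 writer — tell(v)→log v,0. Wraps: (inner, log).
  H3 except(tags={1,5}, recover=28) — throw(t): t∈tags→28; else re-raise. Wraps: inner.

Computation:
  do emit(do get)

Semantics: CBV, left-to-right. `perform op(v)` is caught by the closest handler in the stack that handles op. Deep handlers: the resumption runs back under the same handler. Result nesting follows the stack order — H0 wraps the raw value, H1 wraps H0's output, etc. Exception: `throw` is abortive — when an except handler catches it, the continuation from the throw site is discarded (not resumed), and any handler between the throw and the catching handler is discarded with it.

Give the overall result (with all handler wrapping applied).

Working:
get @ H1 ⇒ 2
emit(2) @ H0 ⇒ out+=2
H0 returns [2, 0]
H1 returns ([2, 0], 2)
H2 returns (([2, 0], 2), ())
H3 returns (([2, 0], 2), ())
= (([2, 0], 2), ())

Answer: (([2, 0], 2), ())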